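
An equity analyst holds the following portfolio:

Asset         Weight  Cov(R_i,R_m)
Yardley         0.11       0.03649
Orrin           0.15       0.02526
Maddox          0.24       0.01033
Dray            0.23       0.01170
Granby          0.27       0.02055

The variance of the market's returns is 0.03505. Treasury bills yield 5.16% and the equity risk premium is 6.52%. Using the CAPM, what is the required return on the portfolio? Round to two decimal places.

β_Yardley = 0.03649 / 0.03505 = 1.0411
β_Orrin = 0.02526 / 0.03505 = 0.7207
β_Maddox = 0.01033 / 0.03505 = 0.2947
β_Dray = 0.01170 / 0.03505 = 0.3338
β_Granby = 0.02055 / 0.03505 = 0.5863
β_P = Σ w_i β_i = 0.11×1.0411 + 0.15×0.7207 + 0.24×0.2947 + 0.23×0.3338 + 0.27×0.5863 = 0.5284
E(R_P) = R_f + β_P × MRP = 5.16% + 0.5284 × 6.52% = 8.61%

8.61%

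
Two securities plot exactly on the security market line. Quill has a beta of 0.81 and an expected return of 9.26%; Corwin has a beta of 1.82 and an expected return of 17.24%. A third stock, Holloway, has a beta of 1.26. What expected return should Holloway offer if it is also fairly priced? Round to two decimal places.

12.82%

MRP (SML slope) = (17.24% − 9.26%) / (1.82 − 0.81) = 7.98% / 1.01 = 7.9010%
R_f (intercept) = 9.26% − 0.81 × 7.9010% = 2.8602%
E(R_Holloway) = R_f + β × MRP = 2.8602% + 1.26 × 7.9010% = 12.82%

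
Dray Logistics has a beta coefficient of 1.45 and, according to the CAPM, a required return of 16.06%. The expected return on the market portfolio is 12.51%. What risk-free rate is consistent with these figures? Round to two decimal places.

E(R) = R_f + β(E(R_m) − R_f) = R_f(1 − β) + β·E(R_m)
16.06% = R_f × (1 − 1.45) + 1.45 × 12.51%
16.06% = R_f × -0.45 + 18.1395%
R_f = (16.06% − 18.1395%) / -0.45 = 4.62%

4.62%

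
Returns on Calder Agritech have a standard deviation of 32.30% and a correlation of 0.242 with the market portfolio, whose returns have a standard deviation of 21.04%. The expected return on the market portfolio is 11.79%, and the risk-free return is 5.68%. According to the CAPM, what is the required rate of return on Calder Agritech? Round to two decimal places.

β = ρ × σ_i / σ_m = 0.242 × 32.30% / 21.04% = 0.3715
MRP = 11.79% − 5.68% = 6.11%
E(R) = 5.68% + 0.3715 × 6.11% = 7.95%

7.95%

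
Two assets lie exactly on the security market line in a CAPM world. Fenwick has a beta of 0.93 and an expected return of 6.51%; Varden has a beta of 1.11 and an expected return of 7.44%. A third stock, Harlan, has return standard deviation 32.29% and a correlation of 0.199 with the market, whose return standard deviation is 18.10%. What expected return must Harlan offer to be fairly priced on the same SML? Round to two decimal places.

MRP = (7.44% − 6.51%) / (1.11 − 0.93) = 5.1667%
R_f = 6.51% − 0.93 × 5.1667% = 1.7050%
β_Harlan = ρ·σ_i/σ_m = 0.199 × 32.29 / 18.10 = 0.3550
E(R_Harlan) = R_f + β × MRP = 1.7050% + 0.3550 × 5.1667% = 3.54%

3.54%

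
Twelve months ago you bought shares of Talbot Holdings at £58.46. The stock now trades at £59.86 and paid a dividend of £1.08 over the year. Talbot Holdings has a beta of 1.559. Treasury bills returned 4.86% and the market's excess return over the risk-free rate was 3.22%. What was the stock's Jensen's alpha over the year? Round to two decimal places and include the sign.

Realised HPR = (P1 + D1 − P0) / P0 = (59.86 + 1.08 − 58.46) / 58.46 = 2.48 / 58.46 = 4.2422%
CAPM required = R_f + β·MRP = 4.86% + 1.559 × 3.22% = 9.87998%
α = realised − required = 4.2422% − 9.87998% = -5.64%

-5.64%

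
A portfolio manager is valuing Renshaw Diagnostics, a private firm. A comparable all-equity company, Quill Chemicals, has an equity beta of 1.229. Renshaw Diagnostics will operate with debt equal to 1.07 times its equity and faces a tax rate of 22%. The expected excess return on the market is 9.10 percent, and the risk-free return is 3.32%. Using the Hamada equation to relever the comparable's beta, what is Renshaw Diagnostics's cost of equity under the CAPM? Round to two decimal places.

β_L = β_U × [1 + (1 − t)(D/E)] = 1.229 × [1 + (1 − 0.22) × 1.07]
    = 1.229 × [1 + 0.78 × 1.07] = 1.229 × 1.8346 = 2.2547
E(R) = R_f + β_L × MRP = 3.32% + 2.2547 × 9.10% = 23.84%

23.84%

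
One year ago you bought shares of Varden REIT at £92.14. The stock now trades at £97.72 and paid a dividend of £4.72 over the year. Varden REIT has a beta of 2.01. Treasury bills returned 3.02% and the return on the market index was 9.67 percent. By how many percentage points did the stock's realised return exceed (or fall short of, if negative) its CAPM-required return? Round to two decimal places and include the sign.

-5.21%

Realised HPR = (P1 + D1 − P0) / P0 = (97.72 + 4.72 − 92.14) / 92.14 = 10.30 / 92.14 = 11.1786%
MRP = 9.67% − 3.02% = 6.65%
CAPM required = R_f + β·MRP = 3.02% + 2.01 × 6.65% = 16.3865%
α = realised − required = 11.1786% − 16.3865% = -5.21%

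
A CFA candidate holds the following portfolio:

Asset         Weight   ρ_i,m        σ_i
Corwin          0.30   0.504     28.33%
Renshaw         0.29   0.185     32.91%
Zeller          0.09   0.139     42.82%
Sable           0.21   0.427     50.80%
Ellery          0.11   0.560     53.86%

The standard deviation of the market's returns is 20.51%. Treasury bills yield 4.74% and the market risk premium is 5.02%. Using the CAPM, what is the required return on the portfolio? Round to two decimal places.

β_Corwin = 0.504 × 28.33% / 20.51% = 0.6962
β_Renshaw = 0.185 × 32.91% / 20.51% = 0.2968
β_Zeller = 0.139 × 42.82% / 20.51% = 0.2902
β_Sable = 0.427 × 50.80% / 20.51% = 1.0576
β_Ellery = 0.560 × 53.86% / 20.51% = 1.4706
β_P = Σ w_i β_i = 0.30×0.6962 + 0.29×0.2968 + 0.09×0.2902 + 0.21×1.0576 + 0.11×1.4706 = 0.7049
E(R_P) = R_f + β_P × MRP = 4.74% + 0.7049 × 5.02% = 8.28%

8.28%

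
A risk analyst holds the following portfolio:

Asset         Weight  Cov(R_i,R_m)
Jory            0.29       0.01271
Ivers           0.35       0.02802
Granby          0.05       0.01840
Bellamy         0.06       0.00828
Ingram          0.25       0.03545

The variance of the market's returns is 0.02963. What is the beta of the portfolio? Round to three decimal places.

0.802

β_Jory = 0.01271 / 0.02963 = 0.4290
β_Ivers = 0.02802 / 0.02963 = 0.9457
β_Granby = 0.01840 / 0.02963 = 0.6210
β_Bellamy = 0.00828 / 0.02963 = 0.2794
β_Ingram = 0.03545 / 0.02963 = 1.1964
β_P = Σ w_i β_i = 0.29×0.4290 + 0.35×0.9457 + 0.05×0.6210 + 0.06×0.2794 + 0.25×1.1964 = 0.8023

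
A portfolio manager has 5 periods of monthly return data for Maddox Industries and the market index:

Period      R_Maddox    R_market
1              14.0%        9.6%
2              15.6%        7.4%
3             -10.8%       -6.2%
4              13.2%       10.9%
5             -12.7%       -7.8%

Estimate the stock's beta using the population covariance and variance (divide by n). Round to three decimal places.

Mean R_i = (14.0 + 15.6 − 10.8 + 13.2 − 12.7) / 5 = 3.8600%
Mean R_m = (9.6 + 7.4 − 6.2 + 10.9 − 7.8) / 5 = 2.7800%
Σ(R_i − R̄_i)(R_m − R̄_m) = 506.0860  ⇒  Cov = 506.0860 / 5 = 101.2172
Σ(R_m − R̄_m)² = 326.3680  ⇒  Var(R_m) = 326.3680 / 5 = 65.2736
β = Cov / Var(R_m) = 101.2172 / 65.2736 = 1.5507

1.551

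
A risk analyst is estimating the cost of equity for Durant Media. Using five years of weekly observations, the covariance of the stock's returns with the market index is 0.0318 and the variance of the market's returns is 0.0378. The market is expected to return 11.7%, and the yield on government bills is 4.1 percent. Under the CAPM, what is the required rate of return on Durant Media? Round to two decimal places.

β = Cov(R_i, R_m) / Var(R_m) = 0.0318 / 0.0378 = 0.8413
MRP = 11.7% − 4.1% = 7.60%
E(R) = R_f + β × MRP = 4.1% + 0.8413 × 7.6% = 10.49%

10.49%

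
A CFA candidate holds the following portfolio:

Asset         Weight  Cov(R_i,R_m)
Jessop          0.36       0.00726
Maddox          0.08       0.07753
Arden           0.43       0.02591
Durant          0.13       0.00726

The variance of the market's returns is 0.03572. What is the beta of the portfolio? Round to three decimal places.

β_Jessop = 0.00726 / 0.03572 = 0.2032
β_Maddox = 0.07753 / 0.03572 = 2.1705
β_Arden = 0.02591 / 0.03572 = 0.7254
β_Durant = 0.00726 / 0.03572 = 0.2032
β_P = Σ w_i β_i = 0.36×0.2032 + 0.08×2.1705 + 0.43×0.7254 + 0.13×0.2032 = 0.5851

0.585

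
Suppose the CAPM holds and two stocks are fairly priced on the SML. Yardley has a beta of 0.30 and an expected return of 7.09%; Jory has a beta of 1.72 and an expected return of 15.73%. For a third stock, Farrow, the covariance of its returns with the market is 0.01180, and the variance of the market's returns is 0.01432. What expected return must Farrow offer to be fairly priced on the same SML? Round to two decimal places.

MRP = (15.73% − 7.09%) / (1.72 − 0.30) = 6.0845%
R_f = 7.09% − 0.30 × 6.0845% = 5.2647%
β_Farrow = Cov / Var(R_m) = 0.01180 / 0.01432 = 0.8240
E(R_Farrow) = R_f + β × MRP = 5.2647% + 0.8240 × 6.0845% = 10.28%

10.28%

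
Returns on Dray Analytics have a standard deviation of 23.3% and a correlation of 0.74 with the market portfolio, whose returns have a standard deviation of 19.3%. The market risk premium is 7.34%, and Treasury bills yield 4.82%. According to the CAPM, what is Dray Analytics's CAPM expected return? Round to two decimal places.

β = ρ × σ_i / σ_m = 0.74 × 23.3% / 19.3% = 0.8934
E(R) = 4.82% + 0.8934 × 7.34% = 11.38%

11.38%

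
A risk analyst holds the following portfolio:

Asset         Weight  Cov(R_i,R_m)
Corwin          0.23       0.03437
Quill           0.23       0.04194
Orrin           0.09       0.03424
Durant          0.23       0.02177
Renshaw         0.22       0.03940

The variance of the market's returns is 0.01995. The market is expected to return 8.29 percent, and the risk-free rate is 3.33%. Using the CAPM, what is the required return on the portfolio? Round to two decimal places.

β_Corwin = 0.03437 / 0.01995 = 1.7228
β_Quill = 0.04194 / 0.01995 = 2.1023
β_Orrin = 0.03424 / 0.01995 = 1.7163
β_Durant = 0.02177 / 0.01995 = 1.0912
β_Renshaw = 0.03940 / 0.01995 = 1.9749
β_P = Σ w_i β_i = 0.23×1.7228 + 0.23×2.1023 + 0.09×1.7163 + 0.23×1.0912 + 0.22×1.9749 = 1.7197
MRP = 8.29% − 3.33% = 4.96%
E(R_P) = R_f + β_P × MRP = 3.33% + 1.7197 × 4.96% = 11.86%

11.86%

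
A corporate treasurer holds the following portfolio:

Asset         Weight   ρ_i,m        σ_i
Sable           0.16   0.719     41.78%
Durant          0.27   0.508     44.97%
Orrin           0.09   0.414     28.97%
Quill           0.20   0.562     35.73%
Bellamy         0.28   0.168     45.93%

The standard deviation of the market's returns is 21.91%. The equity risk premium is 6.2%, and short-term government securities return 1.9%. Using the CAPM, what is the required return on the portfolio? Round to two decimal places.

7.06%

β_Sable = 0.719 × 41.78% / 21.91% = 1.3711
β_Durant = 0.508 × 44.97% / 21.91% = 1.0427
β_Orrin = 0.414 × 28.97% / 21.91% = 0.5474
β_Quill = 0.562 × 35.73% / 21.91% = 0.9165
β_Bellamy = 0.168 × 45.93% / 21.91% = 0.3522
β_P = Σ w_i β_i = 0.16×1.3711 + 0.27×1.0427 + 0.09×0.5474 + 0.20×0.9165 + 0.28×0.3522 = 0.8321
E(R_P) = R_f + β_P × MRP = 1.9% + 0.8321 × 6.2% = 7.06%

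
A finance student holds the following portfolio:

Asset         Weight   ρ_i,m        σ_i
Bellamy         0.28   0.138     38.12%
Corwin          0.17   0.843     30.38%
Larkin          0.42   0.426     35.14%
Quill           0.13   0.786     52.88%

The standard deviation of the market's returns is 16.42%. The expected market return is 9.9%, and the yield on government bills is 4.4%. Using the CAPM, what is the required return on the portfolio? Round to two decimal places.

β_Bellamy = 0.138 × 38.12% / 16.42% = 0.3204
β_Corwin = 0.843 × 30.38% / 16.42% = 1.5597
β_Larkin = 0.426 × 35.14% / 16.42% = 0.9117
β_Quill = 0.786 × 52.88% / 16.42% = 2.5313
β_P = Σ w_i β_i = 0.28×0.3204 + 0.17×1.5597 + 0.42×0.9117 + 0.13×2.5313 = 1.0668
MRP = 9.9% − 4.4% = 5.50%
E(R_P) = R_f + β_P × MRP = 4.4% + 1.0668 × 5.5% = 10.27%

10.27%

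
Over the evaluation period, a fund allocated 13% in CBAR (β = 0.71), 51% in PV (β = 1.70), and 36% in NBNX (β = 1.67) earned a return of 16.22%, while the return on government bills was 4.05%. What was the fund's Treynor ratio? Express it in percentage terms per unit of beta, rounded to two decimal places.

β_P = 0.13×0.71 + 0.51×1.70 + 0.36×1.67 = 1.5605
Treynor = (R_P − R_f) / β_P = (16.22% − 4.05%) / 1.5605 = 12.17% / 1.5605 = 7.80%

7.80%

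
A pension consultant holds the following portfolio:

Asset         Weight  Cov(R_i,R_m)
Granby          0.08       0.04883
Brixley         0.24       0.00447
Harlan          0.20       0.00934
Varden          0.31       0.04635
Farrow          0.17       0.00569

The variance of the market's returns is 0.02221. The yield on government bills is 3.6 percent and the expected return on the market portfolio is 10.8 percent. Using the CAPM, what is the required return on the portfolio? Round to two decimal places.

β_Granby = 0.04883 / 0.02221 = 2.1986
β_Brixley = 0.00447 / 0.02221 = 0.2013
β_Harlan = 0.00934 / 0.02221 = 0.4205
β_Varden = 0.04635 / 0.02221 = 2.0869
β_Farrow = 0.00569 / 0.02221 = 0.2562
β_P = Σ w_i β_i = 0.08×2.1986 + 0.24×0.2013 + 0.20×0.4205 + 0.31×2.0869 + 0.17×0.2562 = 0.9988
MRP = 10.8% − 3.6% = 7.20%
E(R_P) = R_f + β_P × MRP = 3.6% + 0.9988 × 7.2% = 10.79%

10.79%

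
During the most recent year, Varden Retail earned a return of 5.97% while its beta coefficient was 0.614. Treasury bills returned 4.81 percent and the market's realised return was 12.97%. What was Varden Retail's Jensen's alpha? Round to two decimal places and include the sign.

-3.85%

Market excess return = 12.97% − 4.81% = 8.16%
CAPM benchmark = R_f + β(R_m − R_f) = 4.81% + 0.614 × 8.16% = 9.82024%
α = actual − benchmark = 5.97% − 9.82024% = -3.85%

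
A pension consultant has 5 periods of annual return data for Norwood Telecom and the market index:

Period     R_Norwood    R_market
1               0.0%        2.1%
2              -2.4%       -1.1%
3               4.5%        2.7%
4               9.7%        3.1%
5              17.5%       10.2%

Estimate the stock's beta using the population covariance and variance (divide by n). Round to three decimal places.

1.800

Mean R_i = (0.0 − 2.4 + 4.5 + 9.7 + 17.5) / 5 = 5.8600%
Mean R_m = (2.1 − 1.1 + 2.7 + 3.1 + 10.2) / 5 = 3.4000%
Σ(R_i − R̄_i)(R_m − R̄_m) = 123.7400  ⇒  Cov = 123.7400 / 5 = 24.7480
Σ(R_m − R̄_m)² = 68.7600  ⇒  Var(R_m) = 68.7600 / 5 = 13.7520
β = Cov / Var(R_m) = 24.7480 / 13.7520 = 1.7996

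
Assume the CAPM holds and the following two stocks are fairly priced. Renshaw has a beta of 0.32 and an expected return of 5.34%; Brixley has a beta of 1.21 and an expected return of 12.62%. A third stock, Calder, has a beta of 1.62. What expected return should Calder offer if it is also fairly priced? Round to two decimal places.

MRP (SML slope) = (12.62% − 5.34%) / (1.21 − 0.32) = 7.28% / 0.89 = 8.1798%
R_f (intercept) = 5.34% − 0.32 × 8.1798% = 2.7225%
E(R_Calder) = R_f + β × MRP = 2.7225% + 1.62 × 8.1798% = 15.97%

15.97%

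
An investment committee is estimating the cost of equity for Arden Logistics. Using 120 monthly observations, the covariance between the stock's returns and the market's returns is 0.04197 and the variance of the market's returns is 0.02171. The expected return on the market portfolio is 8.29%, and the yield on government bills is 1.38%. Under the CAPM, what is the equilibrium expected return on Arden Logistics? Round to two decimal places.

β = Cov(R_i, R_m) / Var(R_m) = 0.04197 / 0.02171 = 1.9332
MRP = 8.29% − 1.38% = 6.91%
E(R) = R_f + β × MRP = 1.38% + 1.9332 × 6.91% = 14.74%

14.74%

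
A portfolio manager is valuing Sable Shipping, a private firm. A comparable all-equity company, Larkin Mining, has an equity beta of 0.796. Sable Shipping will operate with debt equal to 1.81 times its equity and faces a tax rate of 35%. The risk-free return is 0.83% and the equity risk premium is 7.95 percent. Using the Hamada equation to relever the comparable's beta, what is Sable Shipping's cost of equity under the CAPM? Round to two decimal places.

14.60%

β_L = β_U × [1 + (1 − t)(D/E)] = 0.796 × [1 + (1 − 0.35) × 1.81]
    = 0.796 × [1 + 0.65 × 1.81] = 0.796 × 2.1765 = 1.7325
E(R) = R_f + β_L × MRP = 0.83% + 1.7325 × 7.95% = 14.60%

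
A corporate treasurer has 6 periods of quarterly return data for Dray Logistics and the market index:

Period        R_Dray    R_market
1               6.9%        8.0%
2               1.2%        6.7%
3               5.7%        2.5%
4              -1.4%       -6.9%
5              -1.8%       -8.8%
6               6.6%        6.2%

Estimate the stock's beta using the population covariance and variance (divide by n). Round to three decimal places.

0.453

Mean R_i = (6.9 + 1.2 + 5.7 − 1.4 − 1.8 + 6.6) / 6 = 2.8667%
Mean R_m = (8.0 + 6.7 + 2.5 − 6.9 − 8.8 + 6.2) / 6 = 1.2833%
Σ(R_i − R̄_i)(R_m − R̄_m) = 121.8367  ⇒  Cov = 121.8367 / 6 = 20.3061
Σ(R_m − R̄_m)² = 268.7483  ⇒  Var(R_m) = 268.7483 / 6 = 44.7914
β = Cov / Var(R_m) = 20.3061 / 44.7914 = 0.4533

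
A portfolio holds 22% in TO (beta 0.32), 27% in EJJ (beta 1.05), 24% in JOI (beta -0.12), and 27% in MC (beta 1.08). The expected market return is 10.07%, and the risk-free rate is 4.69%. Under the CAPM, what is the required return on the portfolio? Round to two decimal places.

β_P = Σ w_i β_i = 0.22×0.32 + 0.27×1.05 + 0.24×-0.12 + 0.27×1.08 = 0.6167
MRP = 10.07% − 4.69% = 5.38%
E(R_P) = R_f + β_P × MRP = 4.69% + 0.6167 × 5.38% = 8.01%

8.01%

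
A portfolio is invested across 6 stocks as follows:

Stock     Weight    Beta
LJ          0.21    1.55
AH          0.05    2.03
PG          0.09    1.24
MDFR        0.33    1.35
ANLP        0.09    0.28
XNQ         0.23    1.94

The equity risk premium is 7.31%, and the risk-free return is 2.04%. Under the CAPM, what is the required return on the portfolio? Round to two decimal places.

β_P = Σ w_i β_i = 0.21×1.55 + 0.05×2.03 + 0.09×1.24 + 0.33×1.35 + 0.09×0.28 + 0.23×1.94 = 1.4555
E(R_P) = R_f + β_P × MRP = 2.04% + 1.4555 × 7.31% = 12.68%

12.68%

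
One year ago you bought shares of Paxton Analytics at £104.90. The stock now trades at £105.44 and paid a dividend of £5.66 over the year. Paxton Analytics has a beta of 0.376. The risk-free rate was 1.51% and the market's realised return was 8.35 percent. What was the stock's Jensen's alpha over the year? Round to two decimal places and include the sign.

Realised HPR = (P1 + D1 − P0) / P0 = (105.44 + 5.66 − 104.90) / 104.90 = 6.20 / 104.90 = 5.9104%
MRP = 8.35% − 1.51% = 6.84%
CAPM required = R_f + β·MRP = 1.51% + 0.376 × 6.84% = 4.08184%
α = realised − required = 5.9104% − 4.08184% = +1.83%

+1.83%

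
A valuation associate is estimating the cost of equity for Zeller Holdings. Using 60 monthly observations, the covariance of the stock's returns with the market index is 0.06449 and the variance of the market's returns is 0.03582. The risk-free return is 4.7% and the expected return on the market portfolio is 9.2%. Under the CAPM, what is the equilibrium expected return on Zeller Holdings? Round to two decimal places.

β = Cov(R_i, R_m) / Var(R_m) = 0.06449 / 0.03582 = 1.8004
MRP = 9.2% − 4.7% = 4.50%
E(R) = R_f + β × MRP = 4.7% + 1.8004 × 4.5% = 12.80%

12.80%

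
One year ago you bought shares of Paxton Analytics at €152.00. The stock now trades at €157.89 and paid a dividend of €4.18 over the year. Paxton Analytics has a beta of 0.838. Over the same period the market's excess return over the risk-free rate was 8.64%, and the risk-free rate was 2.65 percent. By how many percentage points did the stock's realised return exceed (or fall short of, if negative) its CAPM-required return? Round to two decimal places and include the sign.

Realised HPR = (P1 + D1 − P0) / P0 = (157.89 + 4.18 − 152.00) / 152.00 = 10.07 / 152.00 = 6.6250%
CAPM required = R_f + β·MRP = 2.65% + 0.838 × 8.64% = 9.89032%
α = realised − required = 6.6250% − 9.89032% = -3.27%

-3.27%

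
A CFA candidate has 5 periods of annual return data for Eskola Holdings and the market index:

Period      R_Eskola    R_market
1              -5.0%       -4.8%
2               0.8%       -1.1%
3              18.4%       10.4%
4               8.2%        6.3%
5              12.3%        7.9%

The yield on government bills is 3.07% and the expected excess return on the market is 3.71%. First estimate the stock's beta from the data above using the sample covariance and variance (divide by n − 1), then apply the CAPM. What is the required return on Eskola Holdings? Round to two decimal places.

Mean R_i = (-5.0 + 0.8 + 18.4 + 8.2 + 12.3) / 5 = 6.9400%
Mean R_m = (-4.8 − 1.1 + 10.4 + 6.3 + 7.9) / 5 = 3.7400%
Σ(R_i − R̄_i)(R_m − R̄_m) = 233.5320  ⇒  Cov = 233.5320 / 4 = 58.3830
Σ(R_m − R̄_m)² = 164.5720  ⇒  Var(R_m) = 164.5720 / 4 = 41.1430
β = Cov / Var(R_m) = 58.3830 / 41.1430 = 1.4190
E(R) = R_f + β × MRP = 3.07% + 1.4190 × 3.71% = 8.33%

8.33%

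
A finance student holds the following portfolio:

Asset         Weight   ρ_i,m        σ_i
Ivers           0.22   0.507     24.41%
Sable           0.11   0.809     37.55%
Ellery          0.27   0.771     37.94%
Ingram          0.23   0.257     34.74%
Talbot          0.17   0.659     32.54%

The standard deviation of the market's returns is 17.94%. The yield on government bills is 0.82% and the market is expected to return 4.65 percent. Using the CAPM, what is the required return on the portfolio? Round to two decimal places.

β_Ivers = 0.507 × 24.41% / 17.94% = 0.6898
β_Sable = 0.809 × 37.55% / 17.94% = 1.6933
β_Ellery = 0.771 × 37.94% / 17.94% = 1.6305
β_Ingram = 0.257 × 34.74% / 17.94% = 0.4977
β_Talbot = 0.659 × 32.54% / 17.94% = 1.1953
β_P = Σ w_i β_i = 0.22×0.6898 + 0.11×1.6933 + 0.27×1.6305 + 0.23×0.4977 + 0.17×1.1953 = 1.0959
MRP = 4.65% − 0.82% = 3.83%
E(R_P) = R_f + β_P × MRP = 0.82% + 1.0959 × 3.83% = 5.02%

5.02%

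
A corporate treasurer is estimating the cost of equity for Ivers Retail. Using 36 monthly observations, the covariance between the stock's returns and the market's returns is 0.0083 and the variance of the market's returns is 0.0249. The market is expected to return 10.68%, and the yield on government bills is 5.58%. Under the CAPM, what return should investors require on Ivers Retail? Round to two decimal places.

β = Cov(R_i, R_m) / Var(R_m) = 0.0083 / 0.0249 = 0.3333
MRP = 10.68% − 5.58% = 5.10%
E(R) = R_f + β × MRP = 5.58% + 0.3333 × 5.10% = 7.28%

7.28%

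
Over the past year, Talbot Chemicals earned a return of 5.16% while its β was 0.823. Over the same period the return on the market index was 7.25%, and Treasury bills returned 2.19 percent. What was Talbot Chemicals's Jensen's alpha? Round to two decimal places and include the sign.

Market excess return = 7.25% − 2.19% = 5.06%
CAPM benchmark = R_f + β(R_m − R_f) = 2.19% + 0.823 × 5.06% = 6.35438%
α = actual − benchmark = 5.16% − 6.35438% = -1.19%

-1.19%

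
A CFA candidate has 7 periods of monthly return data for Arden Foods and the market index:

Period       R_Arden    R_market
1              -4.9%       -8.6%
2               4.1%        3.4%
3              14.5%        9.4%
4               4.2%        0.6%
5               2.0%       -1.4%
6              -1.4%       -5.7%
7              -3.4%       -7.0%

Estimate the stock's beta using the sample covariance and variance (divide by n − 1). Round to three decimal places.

0.994

Mean R_i = (-4.9 + 4.1 + 14.5 + 4.2 + 2.0 − 1.4 − 3.4) / 7 = 2.1571%
Mean R_m = (-8.6 + 3.4 + 9.4 + 0.6 − 1.4 − 5.7 − 7.0) / 7 = -1.3286%
Σ(R_i − R̄_i)(R_m − R̄_m) = 243.9414  ⇒  Cov = 243.9414 / 6 = 40.6569
Σ(R_m − R̄_m)² = 245.3343  ⇒  Var(R_m) = 245.3343 / 6 = 40.8891
β = Cov / Var(R_m) = 40.6569 / 40.8891 = 0.9943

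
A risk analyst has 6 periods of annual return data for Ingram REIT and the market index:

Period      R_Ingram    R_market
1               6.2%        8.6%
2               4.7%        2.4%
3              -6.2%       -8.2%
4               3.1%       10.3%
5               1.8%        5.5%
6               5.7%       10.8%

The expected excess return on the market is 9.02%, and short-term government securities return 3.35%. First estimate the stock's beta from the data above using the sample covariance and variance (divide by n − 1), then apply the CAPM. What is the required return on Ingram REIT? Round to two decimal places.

8.42%

Mean R_i = (6.2 + 4.7 − 6.2 + 3.1 + 1.8 + 5.7) / 6 = 2.5500%
Mean R_m = (8.6 + 2.4 − 8.2 + 10.3 + 5.5 + 10.8) / 6 = 4.9000%
Σ(R_i − R̄_i)(R_m − R̄_m) = 143.8600  ⇒  Cov = 143.8600 / 5 = 28.7720
Σ(R_m − R̄_m)² = 255.8800  ⇒  Var(R_m) = 255.8800 / 5 = 51.1760
β = Cov / Var(R_m) = 28.7720 / 51.1760 = 0.5622
E(R) = R_f + β × MRP = 3.35% + 0.5622 × 9.02% = 8.42%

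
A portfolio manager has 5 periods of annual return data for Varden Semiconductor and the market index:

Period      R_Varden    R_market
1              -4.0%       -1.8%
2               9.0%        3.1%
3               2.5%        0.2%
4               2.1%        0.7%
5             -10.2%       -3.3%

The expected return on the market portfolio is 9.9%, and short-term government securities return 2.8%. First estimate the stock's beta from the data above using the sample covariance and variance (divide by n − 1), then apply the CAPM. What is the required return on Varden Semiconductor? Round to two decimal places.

23.66%

Mean R_i = (-4.0 + 9.0 + 2.5 + 2.1 − 10.2) / 5 = -0.1200%
Mean R_m = (-1.8 + 3.1 + 0.2 + 0.7 − 3.3) / 5 = -0.2200%
Σ(R_i − R̄_i)(R_m − R̄_m) = 70.5980  ⇒  Cov = 70.5980 / 4 = 17.6495
Σ(R_m − R̄_m)² = 24.0280  ⇒  Var(R_m) = 24.0280 / 4 = 6.0070
β = Cov / Var(R_m) = 17.6495 / 6.0070 = 2.9382
MRP = 9.9% − 2.8% = 7.10%
E(R) = R_f + β × MRP = 2.8% + 2.9382 × 7.1% = 23.66%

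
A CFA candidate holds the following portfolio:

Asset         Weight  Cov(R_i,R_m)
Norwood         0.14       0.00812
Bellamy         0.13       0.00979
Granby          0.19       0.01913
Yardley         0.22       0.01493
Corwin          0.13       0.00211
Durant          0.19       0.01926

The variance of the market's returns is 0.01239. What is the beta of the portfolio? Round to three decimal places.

β_Norwood = 0.00812 / 0.01239 = 0.6554
β_Bellamy = 0.00979 / 0.01239 = 0.7902
β_Granby = 0.01913 / 0.01239 = 1.5440
β_Yardley = 0.01493 / 0.01239 = 1.2050
β_Corwin = 0.00211 / 0.01239 = 0.1703
β_Durant = 0.01926 / 0.01239 = 1.5545
β_P = Σ w_i β_i = 0.14×0.6554 + 0.13×0.7902 + 0.19×1.5440 + 0.22×1.2050 + 0.13×0.1703 + 0.19×1.5545 = 1.0704

1.070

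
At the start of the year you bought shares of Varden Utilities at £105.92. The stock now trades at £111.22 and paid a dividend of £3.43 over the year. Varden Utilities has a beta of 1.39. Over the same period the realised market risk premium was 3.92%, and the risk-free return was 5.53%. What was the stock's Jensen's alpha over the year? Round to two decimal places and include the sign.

Realised HPR = (P1 + D1 − P0) / P0 = (111.22 + 3.43 − 105.92) / 105.92 = 8.73 / 105.92 = 8.2421%
CAPM required = R_f + β·MRP = 5.53% + 1.39 × 3.92% = 10.9788%
α = realised − required = 8.2421% − 10.9788% = -2.74%

-2.74%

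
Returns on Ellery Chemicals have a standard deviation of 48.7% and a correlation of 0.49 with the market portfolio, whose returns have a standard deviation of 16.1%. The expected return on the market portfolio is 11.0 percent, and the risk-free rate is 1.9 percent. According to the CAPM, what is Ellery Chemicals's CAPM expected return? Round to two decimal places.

15.39%

β = ρ × σ_i / σ_m = 0.49 × 48.7% / 16.1% = 1.4822
MRP = 11.0% − 1.9% = 9.10%
E(R) = 1.9% + 1.4822 × 9.1% = 15.39%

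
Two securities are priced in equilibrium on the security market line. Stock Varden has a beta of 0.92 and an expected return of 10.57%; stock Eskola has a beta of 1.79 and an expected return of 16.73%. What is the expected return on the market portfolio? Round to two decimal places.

11.14%

Both satisfy E(R) = R_f + β·MRP, so the slope of the SML is
MRP = (16.73% − 10.57%) / (1.79 − 0.92) = 6.16% / 0.87 = 7.0805%
R_f = E(R_Varden) − β_Varden·MRP = 10.57% − 0.92 × 7.0805% = 4.0559%
E(R_m) = R_f + MRP = 4.0559% + 7.0805% = 11.14%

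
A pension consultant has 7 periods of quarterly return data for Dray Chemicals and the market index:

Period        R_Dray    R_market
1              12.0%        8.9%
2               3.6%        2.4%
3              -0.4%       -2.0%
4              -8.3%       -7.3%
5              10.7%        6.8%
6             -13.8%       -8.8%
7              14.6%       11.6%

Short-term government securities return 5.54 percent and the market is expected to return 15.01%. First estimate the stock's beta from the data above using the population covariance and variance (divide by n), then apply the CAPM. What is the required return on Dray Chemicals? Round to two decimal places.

Mean R_i = (12.0 + 3.6 − 0.4 − 8.3 + 10.7 − 13.8 + 14.6) / 7 = 2.6286%
Mean R_m = (8.9 + 2.4 − 2.0 − 7.3 + 6.8 − 8.8 + 11.6) / 7 = 1.6571%
Σ(R_i − R̄_i)(R_m − R̄_m) = 509.8986  ⇒  Cov = 509.8986 / 7 = 72.8427
Σ(R_m − R̄_m)² = 381.2771  ⇒  Var(R_m) = 381.2771 / 7 = 54.4682
β = Cov / Var(R_m) = 72.8427 / 54.4682 = 1.3373
MRP = 15.01% − 5.54% = 9.47%
E(R) = R_f + β × MRP = 5.54% + 1.3373 × 9.47% = 18.20%

18.20%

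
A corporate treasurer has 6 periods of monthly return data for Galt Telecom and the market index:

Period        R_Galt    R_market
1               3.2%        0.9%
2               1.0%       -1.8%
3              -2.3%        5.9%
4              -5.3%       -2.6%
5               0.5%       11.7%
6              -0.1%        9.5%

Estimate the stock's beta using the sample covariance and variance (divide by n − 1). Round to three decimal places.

0.100

Mean R_i = (3.2 + 1.0 − 2.3 − 5.3 + 0.5 − 0.1) / 6 = -0.5000%
Mean R_m = (0.9 − 1.8 + 5.9 − 2.6 + 11.7 + 9.5) / 6 = 3.9333%
Σ(R_i − R̄_i)(R_m − R̄_m) = 17.9900  ⇒  Cov = 17.9900 / 5 = 3.5980
Σ(R_m − R̄_m)² = 179.9333  ⇒  Var(R_m) = 179.9333 / 5 = 35.9867
β = Cov / Var(R_m) = 3.5980 / 35.9867 = 0.1000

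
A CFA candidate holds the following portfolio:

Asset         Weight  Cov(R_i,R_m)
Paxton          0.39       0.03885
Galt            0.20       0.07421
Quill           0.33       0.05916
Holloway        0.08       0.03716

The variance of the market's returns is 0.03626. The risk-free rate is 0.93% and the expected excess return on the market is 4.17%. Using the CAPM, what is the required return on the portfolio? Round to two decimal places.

6.97%

β_Paxton = 0.03885 / 0.03626 = 1.0714
β_Galt = 0.07421 / 0.03626 = 2.0466
β_Quill = 0.05916 / 0.03626 = 1.6315
β_Holloway = 0.03716 / 0.03626 = 1.0248
β_P = Σ w_i β_i = 0.39×1.0714 + 0.20×2.0466 + 0.33×1.6315 + 0.08×1.0248 = 1.4475
E(R_P) = R_f + β_P × MRP = 0.93% + 1.4475 × 4.17% = 6.97%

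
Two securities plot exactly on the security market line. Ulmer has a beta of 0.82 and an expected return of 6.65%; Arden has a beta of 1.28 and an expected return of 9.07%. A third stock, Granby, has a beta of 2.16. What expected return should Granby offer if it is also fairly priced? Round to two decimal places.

MRP (SML slope) = (9.07% − 6.65%) / (1.28 − 0.82) = 2.42% / 0.46 = 5.2609%
R_f (intercept) = 6.65% − 0.82 × 5.2609% = 2.3361%
E(R_Granby) = R_f + β × MRP = 2.3361% + 2.16 × 5.2609% = 13.70%

13.70%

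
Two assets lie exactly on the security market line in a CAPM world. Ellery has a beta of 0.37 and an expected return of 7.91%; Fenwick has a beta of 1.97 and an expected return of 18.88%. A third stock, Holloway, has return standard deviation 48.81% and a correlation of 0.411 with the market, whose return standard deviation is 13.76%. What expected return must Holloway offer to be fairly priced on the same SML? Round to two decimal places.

MRP = (18.88% − 7.91%) / (1.97 − 0.37) = 6.8563%
R_f = 7.91% − 0.37 × 6.8563% = 5.3732%
β_Holloway = ρ·σ_i/σ_m = 0.411 × 48.81 / 13.76 = 1.4579
E(R_Holloway) = R_f + β × MRP = 5.3732% + 1.4579 × 6.8563% = 15.37%

15.37%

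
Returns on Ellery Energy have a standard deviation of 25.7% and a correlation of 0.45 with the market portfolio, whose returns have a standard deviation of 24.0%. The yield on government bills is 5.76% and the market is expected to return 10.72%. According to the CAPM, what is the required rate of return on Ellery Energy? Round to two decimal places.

β = ρ × σ_i / σ_m = 0.45 × 25.7% / 24.0% = 0.4819
MRP = 10.72% − 5.76% = 4.96%
E(R) = 5.76% + 0.4819 × 4.96% = 8.15%

8.15%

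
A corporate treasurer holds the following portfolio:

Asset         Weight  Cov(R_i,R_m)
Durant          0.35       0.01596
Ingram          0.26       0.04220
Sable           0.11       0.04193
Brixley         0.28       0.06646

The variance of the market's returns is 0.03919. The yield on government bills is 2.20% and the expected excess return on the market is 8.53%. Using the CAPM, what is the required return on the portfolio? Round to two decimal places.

β_Durant = 0.01596 / 0.03919 = 0.4072
β_Ingram = 0.04220 / 0.03919 = 1.0768
β_Sable = 0.04193 / 0.03919 = 1.0699
β_Brixley = 0.06646 / 0.03919 = 1.6958
β_P = Σ w_i β_i = 0.35×0.4072 + 0.26×1.0768 + 0.11×1.0699 + 0.28×1.6958 = 1.0150
E(R_P) = R_f + β_P × MRP = 2.20% + 1.0150 × 8.53% = 10.86%

10.86%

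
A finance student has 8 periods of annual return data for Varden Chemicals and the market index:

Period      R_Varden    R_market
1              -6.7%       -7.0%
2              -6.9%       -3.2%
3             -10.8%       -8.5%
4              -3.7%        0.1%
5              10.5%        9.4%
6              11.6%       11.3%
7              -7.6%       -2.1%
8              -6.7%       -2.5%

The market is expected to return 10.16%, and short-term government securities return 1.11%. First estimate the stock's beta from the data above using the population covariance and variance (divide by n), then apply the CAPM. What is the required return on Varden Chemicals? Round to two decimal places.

11.66%

Mean R_i = (-6.7 − 6.9 − 10.8 − 3.7 + 10.5 + 11.6 − 7.6 − 6.7) / 8 = -2.5375%
Mean R_m = (-7.0 − 3.2 − 8.5 + 0.1 + 9.4 + 11.3 − 2.1 − 2.5) / 8 = -0.3125%
Σ(R_i − R̄_i)(R_m − R̄_m) = 416.5563  ⇒  Cov = 416.5563 / 8 = 52.0695
Σ(R_m − R̄_m)² = 357.4288  ⇒  Var(R_m) = 357.4288 / 8 = 44.6786
β = Cov / Var(R_m) = 52.0695 / 44.6786 = 1.1654
MRP = 10.16% − 1.11% = 9.05%
E(R) = R_f + β × MRP = 1.11% + 1.1654 × 9.05% = 11.66%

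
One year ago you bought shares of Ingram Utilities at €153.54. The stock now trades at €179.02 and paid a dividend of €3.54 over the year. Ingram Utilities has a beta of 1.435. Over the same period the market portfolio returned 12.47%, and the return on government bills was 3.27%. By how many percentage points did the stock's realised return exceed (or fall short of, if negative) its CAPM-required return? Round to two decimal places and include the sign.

+2.43%

Realised HPR = (P1 + D1 − P0) / P0 = (179.02 + 3.54 − 153.54) / 153.54 = 29.02 / 153.54 = 18.9006%
MRP = 12.47% − 3.27% = 9.20%
CAPM required = R_f + β·MRP = 3.27% + 1.435 × 9.20% = 16.47200%
α = realised − required = 18.9006% − 16.47200% = +2.43%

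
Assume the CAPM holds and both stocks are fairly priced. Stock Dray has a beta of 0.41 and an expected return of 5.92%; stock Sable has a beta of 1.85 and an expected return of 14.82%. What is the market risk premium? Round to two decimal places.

Both satisfy E(R) = R_f + β·MRP, so the slope of the SML is
MRP = (14.82% − 5.92%) / (1.85 − 0.41) = 8.90% / 1.44 = 6.1806%

6.18%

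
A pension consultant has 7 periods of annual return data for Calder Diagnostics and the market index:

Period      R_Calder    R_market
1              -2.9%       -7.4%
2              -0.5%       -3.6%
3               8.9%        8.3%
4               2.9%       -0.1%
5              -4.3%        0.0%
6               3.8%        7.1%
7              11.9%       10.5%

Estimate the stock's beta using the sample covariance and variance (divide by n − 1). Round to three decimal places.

0.778

Mean R_i = (-2.9 − 0.5 + 8.9 + 2.9 − 4.3 + 3.8 + 11.9) / 7 = 2.8286%
Mean R_m = (-7.4 − 3.6 + 8.3 − 0.1 + 0.0 + 7.1 + 10.5) / 7 = 2.1143%
Σ(R_i − R̄_i)(R_m − R̄_m) = 206.9071  ⇒  Cov = 206.9071 / 6 = 34.4845
Σ(R_m − R̄_m)² = 265.9886  ⇒  Var(R_m) = 265.9886 / 6 = 44.3314
β = Cov / Var(R_m) = 34.4845 / 44.3314 = 0.7779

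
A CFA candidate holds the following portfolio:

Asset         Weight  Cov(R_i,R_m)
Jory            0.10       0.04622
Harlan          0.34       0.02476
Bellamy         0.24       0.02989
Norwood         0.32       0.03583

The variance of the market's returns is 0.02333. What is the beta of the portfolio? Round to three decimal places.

1.358

β_Jory = 0.04622 / 0.02333 = 1.9811
β_Harlan = 0.02476 / 0.02333 = 1.0613
β_Bellamy = 0.02989 / 0.02333 = 1.2812
β_Norwood = 0.03583 / 0.02333 = 1.5358
β_P = Σ w_i β_i = 0.10×1.9811 + 0.34×1.0613 + 0.24×1.2812 + 0.32×1.5358 = 1.3579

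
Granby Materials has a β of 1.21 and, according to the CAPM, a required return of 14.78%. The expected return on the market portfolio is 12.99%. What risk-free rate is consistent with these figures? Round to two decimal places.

E(R) = R_f + β(E(R_m) − R_f) = R_f(1 − β) + β·E(R_m)
14.78% = R_f × (1 − 1.21) + 1.21 × 12.99%
14.78% = R_f × -0.21 + 15.7179%
R_f = (14.78% − 15.7179%) / -0.21 = 4.47%

4.47%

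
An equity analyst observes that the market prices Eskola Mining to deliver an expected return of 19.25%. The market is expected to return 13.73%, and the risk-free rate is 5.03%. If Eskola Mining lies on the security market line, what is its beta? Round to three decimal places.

MRP = 13.73% − 5.03% = 8.70%
β = (E(R) − R_f) / MRP = (19.25% − 5.03%) / 8.70% = 14.22% / 8.70% = 1.634

1.634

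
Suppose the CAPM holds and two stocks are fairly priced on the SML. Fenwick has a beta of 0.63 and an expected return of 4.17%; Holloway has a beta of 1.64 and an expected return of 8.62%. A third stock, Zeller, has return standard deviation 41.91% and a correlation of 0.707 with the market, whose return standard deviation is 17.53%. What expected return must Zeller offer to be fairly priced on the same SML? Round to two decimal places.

8.84%

MRP = (8.62% − 4.17%) / (1.64 − 0.63) = 4.4059%
R_f = 4.17% − 0.63 × 4.4059% = 1.3943%
β_Zeller = ρ·σ_i/σ_m = 0.707 × 41.91 / 17.53 = 1.6903
E(R_Zeller) = R_f + β × MRP = 1.3943% + 1.6903 × 4.4059% = 8.84%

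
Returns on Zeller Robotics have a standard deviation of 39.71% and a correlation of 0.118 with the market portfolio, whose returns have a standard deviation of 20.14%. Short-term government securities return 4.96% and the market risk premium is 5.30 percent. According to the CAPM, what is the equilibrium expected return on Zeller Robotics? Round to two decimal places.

6.19%

β = ρ × σ_i / σ_m = 0.118 × 39.71% / 20.14% = 0.2327
E(R) = 4.96% + 0.2327 × 5.30% = 6.19%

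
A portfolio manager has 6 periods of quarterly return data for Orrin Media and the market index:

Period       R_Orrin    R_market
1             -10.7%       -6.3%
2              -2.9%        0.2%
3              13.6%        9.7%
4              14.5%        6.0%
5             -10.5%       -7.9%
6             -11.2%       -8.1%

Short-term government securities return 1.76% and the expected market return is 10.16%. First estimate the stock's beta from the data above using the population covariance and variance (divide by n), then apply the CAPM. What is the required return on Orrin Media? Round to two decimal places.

Mean R_i = (-10.7 − 2.9 + 13.6 + 14.5 − 10.5 − 11.2) / 6 = -1.2000%
Mean R_m = (-6.3 + 0.2 + 9.7 + 6.0 − 7.9 − 8.1) / 6 = -1.0667%
Σ(R_i − R̄_i)(R_m − R̄_m) = 451.7400  ⇒  Cov = 451.7400 / 6 = 75.2900
Σ(R_m − R̄_m)² = 291.0133  ⇒  Var(R_m) = 291.0133 / 6 = 48.5022
β = Cov / Var(R_m) = 75.2900 / 48.5022 = 1.5523
MRP = 10.16% − 1.76% = 8.40%
E(R) = R_f + β × MRP = 1.76% + 1.5523 × 8.40% = 14.80%

14.80%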